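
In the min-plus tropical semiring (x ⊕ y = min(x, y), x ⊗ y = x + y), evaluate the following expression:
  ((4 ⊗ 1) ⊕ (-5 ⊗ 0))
((4 ⊗ 1) ⊕ (-5 ⊗ 0)) = -5

Expand innermost to outermost. Recall ⊕ takes the minimum of its arguments and ⊗ takes their sum. Working out the expression ((4 ⊗ 1) ⊕ (-5 ⊗ 0)) gives -5.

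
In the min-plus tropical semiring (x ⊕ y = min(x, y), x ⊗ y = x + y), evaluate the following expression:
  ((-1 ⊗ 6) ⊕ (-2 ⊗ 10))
((-1 ⊗ 6) ⊕ (-2 ⊗ 10)) = 5

Expand innermost to outermost. Recall ⊕ takes the minimum of its arguments and ⊗ takes their sum. Working out the expression ((-1 ⊗ 6) ⊕ (-2 ⊗ 10)) gives 5.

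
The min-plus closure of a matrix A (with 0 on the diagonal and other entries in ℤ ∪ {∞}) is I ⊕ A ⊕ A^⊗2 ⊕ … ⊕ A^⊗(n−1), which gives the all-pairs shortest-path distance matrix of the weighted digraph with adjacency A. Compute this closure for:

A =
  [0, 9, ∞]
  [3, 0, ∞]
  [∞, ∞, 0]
Closure =
  [0, 9, ∞]
  [3, 0, ∞]
  [∞, ∞, 0]

This is the Floyd-Warshall all-pairs shortest-path computation. For each intermediate vertex k = 0, 1, …, 2, update dist[i][j] ← min(dist[i][j], dist[i][k] + dist[k][j]). The final matrix gives, for each (i, j), the minimum total weight of any directed path from i to j (possibly empty when i = j).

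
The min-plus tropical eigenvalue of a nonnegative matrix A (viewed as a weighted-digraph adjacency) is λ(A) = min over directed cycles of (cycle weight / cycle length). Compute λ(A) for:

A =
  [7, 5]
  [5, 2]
λ(A) = 2

Enumerate directed cycles and compute their means (weight / length). Sample:
  cycle 0 → 0: weight = 7, length = 1, mean = 7/1 ≈ 7.000
  cycle 1 → 1: weight = 2, length = 1, mean = 2/1 ≈ 2.000
  cycle 0 → 1 → 0: weight = 10, length = 2, mean = 10/2 ≈ 5.000
  cycle 1 → 0 → 1: weight = 10, length = 2, mean = 10/2 ≈ 5.000
Minimum mean = 2.000, attained e.g. along the cycle 1 → 1 with weight 2 and length 1. So λ(A) = 2/1 = 2.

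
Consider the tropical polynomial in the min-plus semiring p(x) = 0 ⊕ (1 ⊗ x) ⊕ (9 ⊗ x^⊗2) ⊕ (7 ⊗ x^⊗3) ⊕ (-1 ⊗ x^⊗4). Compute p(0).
p(0) = -1

A tropical monomial a ⊗ x^⊗i evaluates to a + i · x. Evaluating each term at x = 0:
  Term 0 contributes 0 + 0 · 0 = 0
  Term 1 contributes 1 + 1 · 0 = 1
  Term 2 contributes 9 + 2 · 0 = 9
  Term 3 contributes 7 + 3 · 0 = 7
  Term 4 contributes -1 + 4 · 0 = -1
p(0) = ⊕ of these = min[0, 1, 9, 7, -1] = -1.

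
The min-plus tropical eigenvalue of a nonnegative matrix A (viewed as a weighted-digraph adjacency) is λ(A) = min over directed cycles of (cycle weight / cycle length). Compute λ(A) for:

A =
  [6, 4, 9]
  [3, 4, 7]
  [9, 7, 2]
λ(A) = 2

Enumerate directed cycles and compute their means (weight / length). Sample:
  cycle 0 → 0: weight = 6, length = 1, mean = 6/1 ≈ 6.000
  cycle 1 → 1: weight = 4, length = 1, mean = 4/1 ≈ 4.000
  cycle 2 → 2: weight = 2, length = 1, mean = 2/1 ≈ 2.000
  cycle 0 → 1 → 0: weight = 7, length = 2, mean = 7/2 ≈ 3.500
  cycle 0 → 2 → 0: weight = 18, length = 2, mean = 18/2 ≈ 9.000
  cycle 1 → 0 → 1: weight = 7, length = 2, mean = 7/2 ≈ 3.500
Minimum mean = 2.000, attained e.g. along the cycle 2 → 2 with weight 2 and length 1. So λ(A) = 2/1 = 2.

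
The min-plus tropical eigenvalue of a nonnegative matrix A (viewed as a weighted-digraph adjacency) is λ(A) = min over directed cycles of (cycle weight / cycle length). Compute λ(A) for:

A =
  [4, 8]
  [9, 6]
λ(A) = 4

Enumerate directed cycles and compute their means (weight / length). Sample:
  cycle 0 → 0: weight = 4, length = 1, mean = 4/1 ≈ 4.000
  cycle 1 → 1: weight = 6, length = 1, mean = 6/1 ≈ 6.000
  cycle 0 → 1 → 0: weight = 17, length = 2, mean = 17/2 ≈ 8.500
  cycle 1 → 0 → 1: weight = 17, length = 2, mean = 17/2 ≈ 8.500
Minimum mean = 4.000, attained e.g. along the cycle 0 → 0 with weight 4 and length 1. So λ(A) = 4/1 = 4.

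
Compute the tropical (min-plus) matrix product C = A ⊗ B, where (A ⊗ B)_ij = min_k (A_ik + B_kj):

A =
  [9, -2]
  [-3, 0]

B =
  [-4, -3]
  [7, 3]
A ⊗ B =
  [5, 1]
  [-7, -6]

Apply the min-plus product entry-by-entry:
  C[0][0] = min over k of (A[0][0] + B[0][0] = 9 + -4 = 5, A[0][1] + B[1][0] = -2 + 7 = 5) = 5 (attained at k = 0)
  C[0][1] = min over k of (A[0][0] + B[0][1] = 9 + -3 = 6, A[0][1] + B[1][1] = -2 + 3 = 1) = 1 (attained at k = 1)
  C[1][0] = min over k of (A[1][0] + B[0][0] = -3 + -4 = -7, A[1][1] + B[1][0] = 0 + 7 = 7) = -7 (attained at k = 0)
  C[1][1] = min over k of (A[1][0] + B[0][1] = -3 + -3 = -6, A[1][1] + B[1][1] = 0 + 3 = 3) = -6 (attained at k = 0)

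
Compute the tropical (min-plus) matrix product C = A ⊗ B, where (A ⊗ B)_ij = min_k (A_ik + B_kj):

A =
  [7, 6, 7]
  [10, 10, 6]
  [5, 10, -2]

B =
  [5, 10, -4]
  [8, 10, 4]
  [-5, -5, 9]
A ⊗ B =
  [2, 2, 3]
  [1, 1, 6]
  [-7, -7, 1]

Apply the min-plus product entry-by-entry:
  C[0][0] = min over k of (A[0][0] + B[0][0] = 7 + 5 = 12, A[0][1] + B[1][0] = 6 + 8 = 14, A[0][2] + B[2][0] = 7 + -5 = 2) = 2 (attained at k = 2)
  C[0][1] = min over k of (A[0][0] + B[0][1] = 7 + 10 = 17, A[0][1] + B[1][1] = 6 + 10 = 16, A[0][2] + B[2][1] = 7 + -5 = 2) = 2 (attained at k = 2)
  C[0][2] = min over k of (A[0][0] + B[0][2] = 7 + -4 = 3, A[0][1] + B[1][2] = 6 + 4 = 10, A[0][2] + B[2][2] = 7 + 9 = 16) = 3 (attained at k = 0)
  C[1][0] = min over k of (A[1][0] + B[0][0] = 10 + 5 = 15, A[1][1] + B[1][0] = 10 + 8 = 18, A[1][2] + B[2][0] = 6 + -5 = 1) = 1 (attained at k = 2)
  C[1][1] = min over k of (A[1][0] + B[0][1] = 10 + 10 = 20, A[1][1] + B[1][1] = 10 + 10 = 20, A[1][2] + B[2][1] = 6 + -5 = 1) = 1 (attained at k = 2)
  C[1][2] = min over k of (A[1][0] + B[0][2] = 10 + -4 = 6, A[1][1] + B[1][2] = 10 + 4 = 14, A[1][2] + B[2][2] = 6 + 9 = 15) = 6 (attained at k = 0)
  C[2][0] = min over k of (A[2][0] + B[0][0] = 5 + 5 = 10, A[2][1] + B[1][0] = 10 + 8 = 18, A[2][2] + B[2][0] = -2 + -5 = -7) = -7 (attained at k = 2)
  C[2][1] = min over k of (A[2][0] + B[0][1] = 5 + 10 = 15, A[2][1] + B[1][1] = 10 + 10 = 20, A[2][2] + B[2][1] = -2 + -5 = -7) = -7 (attained at k = 2)
  C[2][2] = min over k of (A[2][0] + B[0][2] = 5 + -4 = 1, A[2][1] + B[1][2] = 10 + 4 = 14, A[2][2] + B[2][2] = -2 + 9 = 7) = 1 (attained at k = 0)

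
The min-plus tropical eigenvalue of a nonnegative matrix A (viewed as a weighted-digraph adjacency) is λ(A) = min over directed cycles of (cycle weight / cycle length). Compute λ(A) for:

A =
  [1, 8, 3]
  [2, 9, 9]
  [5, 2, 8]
λ(A) = 1

Enumerate directed cycles and compute their means (weight / length). Sample:
  cycle 0 → 0: weight = 1, length = 1, mean = 1/1 ≈ 1.000
  cycle 1 → 1: weight = 9, length = 1, mean = 9/1 ≈ 9.000
  cycle 2 → 2: weight = 8, length = 1, mean = 8/1 ≈ 8.000
  cycle 0 → 1 → 0: weight = 10, length = 2, mean = 10/2 ≈ 5.000
  cycle 0 → 2 → 0: weight = 8, length = 2, mean = 8/2 ≈ 4.000
  cycle 1 → 0 → 1: weight = 10, length = 2, mean = 10/2 ≈ 5.000
Minimum mean = 1.000, attained e.g. along the cycle 0 → 0 with weight 1 and length 1. So λ(A) = 1/1 = 1.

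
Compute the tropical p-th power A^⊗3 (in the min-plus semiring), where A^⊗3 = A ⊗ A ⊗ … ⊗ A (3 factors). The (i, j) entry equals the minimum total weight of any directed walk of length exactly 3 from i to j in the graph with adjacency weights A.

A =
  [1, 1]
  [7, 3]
A^⊗3 =
  [3, 3]
  [9, 9]

Each entry (A^⊗3)_ij equals the minimum over all length-3 walks i = v_0 → v_1 → … → v_3 = j of Σ_t A[v_t][v_{t+1}]. For example, for (i, j) = (0, 1) we minimise over 4 possible intermediate vertex sequences; the minimum is 3, attained along the walk 0 → 0 → 0 → 1.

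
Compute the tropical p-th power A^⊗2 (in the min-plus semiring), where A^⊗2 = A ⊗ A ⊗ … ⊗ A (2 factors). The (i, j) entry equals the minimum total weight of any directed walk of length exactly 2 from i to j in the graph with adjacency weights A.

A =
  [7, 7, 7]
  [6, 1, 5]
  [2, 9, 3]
A^⊗2 =
  [9, 8, 10]
  [7, 2, 6]
  [5, 9, 6]

Each entry (A^⊗2)_ij equals the minimum over all length-2 walks i = v_0 → v_1 → … → v_2 = j of Σ_t A[v_t][v_{t+1}]. For example, for (i, j) = (0, 2) we minimise over 3 possible intermediate vertex sequences; the minimum is 10, attained along the walk 0 → 2 → 2.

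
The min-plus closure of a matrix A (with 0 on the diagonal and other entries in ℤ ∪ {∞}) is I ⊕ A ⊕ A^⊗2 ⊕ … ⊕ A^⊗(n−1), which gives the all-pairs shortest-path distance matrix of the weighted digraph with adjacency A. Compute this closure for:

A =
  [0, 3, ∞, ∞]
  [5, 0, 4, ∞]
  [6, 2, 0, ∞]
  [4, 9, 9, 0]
Closure =
  [0, 3, 7, ∞]
  [5, 0, 4, ∞]
  [6, 2, 0, ∞]
  [4, 7, 9, 0]

This is the Floyd-Warshall all-pairs shortest-path computation. For each intermediate vertex k = 0, 1, …, 3, update dist[i][j] ← min(dist[i][j], dist[i][k] + dist[k][j]). The final matrix gives, for each (i, j), the minimum total weight of any directed path from i to j (possibly empty when i = j).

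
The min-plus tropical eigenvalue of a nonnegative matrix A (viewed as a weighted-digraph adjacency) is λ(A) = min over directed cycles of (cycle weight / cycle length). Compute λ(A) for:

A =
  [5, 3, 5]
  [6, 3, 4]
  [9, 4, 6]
λ(A) = 3

Enumerate directed cycles and compute their means (weight / length). Sample:
  cycle 0 → 0: weight = 5, length = 1, mean = 5/1 ≈ 5.000
  cycle 1 → 1: weight = 3, length = 1, mean = 3/1 ≈ 3.000
  cycle 2 → 2: weight = 6, length = 1, mean = 6/1 ≈ 6.000
  cycle 0 → 1 → 0: weight = 9, length = 2, mean = 9/2 ≈ 4.500
  cycle 0 → 2 → 0: weight = 14, length = 2, mean = 14/2 ≈ 7.000
  cycle 1 → 0 → 1: weight = 9, length = 2, mean = 9/2 ≈ 4.500
Minimum mean = 3.000, attained e.g. along the cycle 1 → 1 with weight 3 and length 1. So λ(A) = 3/1 = 3.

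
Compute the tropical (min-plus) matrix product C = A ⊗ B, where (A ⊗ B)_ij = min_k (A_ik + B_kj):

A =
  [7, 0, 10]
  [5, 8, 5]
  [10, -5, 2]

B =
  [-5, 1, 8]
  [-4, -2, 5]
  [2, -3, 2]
A ⊗ B =
  [-4, -2, 5]
  [0, 2, 7]
  [-9, -7, 0]

Apply the min-plus product entry-by-entry:
  C[0][0] = min over k of (A[0][0] + B[0][0] = 7 + -5 = 2, A[0][1] + B[1][0] = 0 + -4 = -4, A[0][2] + B[2][0] = 10 + 2 = 12) = -4 (attained at k = 1)
  C[0][1] = min over k of (A[0][0] + B[0][1] = 7 + 1 = 8, A[0][1] + B[1][1] = 0 + -2 = -2, A[0][2] + B[2][1] = 10 + -3 = 7) = -2 (attained at k = 1)
  C[0][2] = min over k of (A[0][0] + B[0][2] = 7 + 8 = 15, A[0][1] + B[1][2] = 0 + 5 = 5, A[0][2] + B[2][2] = 10 + 2 = 12) = 5 (attained at k = 1)
  C[1][0] = min over k of (A[1][0] + B[0][0] = 5 + -5 = 0, A[1][1] + B[1][0] = 8 + -4 = 4, A[1][2] + B[2][0] = 5 + 2 = 7) = 0 (attained at k = 0)
  C[1][1] = min over k of (A[1][0] + B[0][1] = 5 + 1 = 6, A[1][1] + B[1][1] = 8 + -2 = 6, A[1][2] + B[2][1] = 5 + -3 = 2) = 2 (attained at k = 2)
  C[1][2] = min over k of (A[1][0] + B[0][2] = 5 + 8 = 13, A[1][1] + B[1][2] = 8 + 5 = 13, A[1][2] + B[2][2] = 5 + 2 = 7) = 7 (attained at k = 2)
  C[2][0] = min over k of (A[2][0] + B[0][0] = 10 + -5 = 5, A[2][1] + B[1][0] = -5 + -4 = -9, A[2][2] + B[2][0] = 2 + 2 = 4) = -9 (attained at k = 1)
  C[2][1] = min over k of (A[2][0] + B[0][1] = 10 + 1 = 11, A[2][1] + B[1][1] = -5 + -2 = -7, A[2][2] + B[2][1] = 2 + -3 = -1) = -7 (attained at k = 1)
  C[2][2] = min over k of (A[2][0] + B[0][2] = 10 + 8 = 18, A[2][1] + B[1][2] = -5 + 5 = 0, A[2][2] + B[2][2] = 2 + 2 = 4) = 0 (attained at k = 1)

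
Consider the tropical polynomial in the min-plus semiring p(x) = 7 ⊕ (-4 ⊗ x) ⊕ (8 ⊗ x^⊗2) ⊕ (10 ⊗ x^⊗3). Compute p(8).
p(8) = 4

A tropical monomial a ⊗ x^⊗i evaluates to a + i · x. Evaluating each term at x = 8:
  Term 0 contributes 7 + 0 · 8 = 7
  Term 1 contributes -4 + 1 · 8 = 4
  Term 2 contributes 8 + 2 · 8 = 24
  Term 3 contributes 10 + 3 · 8 = 34
p(8) = ⊕ of these = min[7, 4, 24, 34] = 4.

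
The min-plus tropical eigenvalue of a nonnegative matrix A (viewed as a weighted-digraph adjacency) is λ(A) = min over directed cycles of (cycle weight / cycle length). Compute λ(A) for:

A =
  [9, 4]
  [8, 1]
λ(A) = 1

Enumerate directed cycles and compute their means (weight / length). Sample:
  cycle 0 → 0: weight = 9, length = 1, mean = 9/1 ≈ 9.000
  cycle 1 → 1: weight = 1, length = 1, mean = 1/1 ≈ 1.000
  cycle 0 → 1 → 0: weight = 12, length = 2, mean = 12/2 ≈ 6.000
  cycle 1 → 0 → 1: weight = 12, length = 2, mean = 12/2 ≈ 6.000
Minimum mean = 1.000, attained e.g. along the cycle 1 → 1 with weight 1 and length 1. So λ(A) = 1/1 = 1.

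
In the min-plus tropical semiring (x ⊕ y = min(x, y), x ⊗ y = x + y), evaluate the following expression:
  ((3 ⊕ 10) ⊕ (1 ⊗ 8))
((3 ⊕ 10) ⊕ (1 ⊗ 8)) = 3

Expand innermost to outermost. Recall ⊕ takes the minimum of its arguments and ⊗ takes their sum. Working out the expression ((3 ⊕ 10) ⊕ (1 ⊗ 8)) gives 3.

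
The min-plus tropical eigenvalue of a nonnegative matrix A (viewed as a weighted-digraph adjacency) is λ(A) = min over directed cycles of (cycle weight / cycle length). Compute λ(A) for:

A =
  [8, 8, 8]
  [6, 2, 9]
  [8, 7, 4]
λ(A) = 2

Enumerate directed cycles and compute their means (weight / length). Sample:
  cycle 0 → 0: weight = 8, length = 1, mean = 8/1 ≈ 8.000
  cycle 1 → 1: weight = 2, length = 1, mean = 2/1 ≈ 2.000
  cycle 2 → 2: weight = 4, length = 1, mean = 4/1 ≈ 4.000
  cycle 0 → 1 → 0: weight = 14, length = 2, mean = 14/2 ≈ 7.000
  cycle 0 → 2 → 0: weight = 16, length = 2, mean = 16/2 ≈ 8.000
  cycle 1 → 0 → 1: weight = 14, length = 2, mean = 14/2 ≈ 7.000
Minimum mean = 2.000, attained e.g. along the cycle 1 → 1 with weight 2 and length 1. So λ(A) = 2/1 = 2.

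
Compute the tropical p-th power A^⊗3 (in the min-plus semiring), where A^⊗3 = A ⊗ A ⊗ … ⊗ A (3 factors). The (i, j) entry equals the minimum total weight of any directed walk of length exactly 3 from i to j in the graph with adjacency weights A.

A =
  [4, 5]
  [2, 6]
A^⊗3 =
  [11, 12]
  [9, 11]

Each entry (A^⊗3)_ij equals the minimum over all length-3 walks i = v_0 → v_1 → … → v_3 = j of Σ_t A[v_t][v_{t+1}]. For example, for (i, j) = (0, 1) we minimise over 4 possible intermediate vertex sequences; the minimum is 12, attained along the walk 0 → 1 → 0 → 1.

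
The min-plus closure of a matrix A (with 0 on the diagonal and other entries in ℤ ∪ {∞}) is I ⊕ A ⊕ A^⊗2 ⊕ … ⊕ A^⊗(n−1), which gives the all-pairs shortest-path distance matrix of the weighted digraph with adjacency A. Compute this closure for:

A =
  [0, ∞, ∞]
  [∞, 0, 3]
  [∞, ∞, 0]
Closure =
  [0, ∞, ∞]
  [∞, 0, 3]
  [∞, ∞, 0]

This is the Floyd-Warshall all-pairs shortest-path computation. For each intermediate vertex k = 0, 1, …, 2, update dist[i][j] ← min(dist[i][j], dist[i][k] + dist[k][j]). The final matrix gives, for each (i, j), the minimum total weight of any directed path from i to j (possibly empty when i = j).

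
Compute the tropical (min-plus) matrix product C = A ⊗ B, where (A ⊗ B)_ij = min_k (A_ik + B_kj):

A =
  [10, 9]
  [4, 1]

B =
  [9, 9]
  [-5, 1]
A ⊗ B =
  [4, 10]
  [-4, 2]

Apply the min-plus product entry-by-entry:
  C[0][0] = min over k of (A[0][0] + B[0][0] = 10 + 9 = 19, A[0][1] + B[1][0] = 9 + -5 = 4) = 4 (attained at k = 1)
  C[0][1] = min over k of (A[0][0] + B[0][1] = 10 + 9 = 19, A[0][1] + B[1][1] = 9 + 1 = 10) = 10 (attained at k = 1)
  C[1][0] = min over k of (A[1][0] + B[0][0] = 4 + 9 = 13, A[1][1] + B[1][0] = 1 + -5 = -4) = -4 (attained at k = 1)
  C[1][1] = min over k of (A[1][0] + B[0][1] = 4 + 9 = 13, A[1][1] + B[1][1] = 1 + 1 = 2) = 2 (attained at k = 1)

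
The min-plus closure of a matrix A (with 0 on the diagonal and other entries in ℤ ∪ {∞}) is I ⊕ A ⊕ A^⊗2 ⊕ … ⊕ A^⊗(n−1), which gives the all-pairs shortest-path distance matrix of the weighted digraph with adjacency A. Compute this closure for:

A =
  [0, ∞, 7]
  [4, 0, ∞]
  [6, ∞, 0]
Closure =
  [0, ∞, 7]
  [4, 0, 11]
  [6, ∞, 0]

This is the Floyd-Warshall all-pairs shortest-path computation. For each intermediate vertex k = 0, 1, …, 2, update dist[i][j] ← min(dist[i][j], dist[i][k] + dist[k][j]). The final matrix gives, for each (i, j), the minimum total weight of any directed path from i to j (possibly empty when i = j).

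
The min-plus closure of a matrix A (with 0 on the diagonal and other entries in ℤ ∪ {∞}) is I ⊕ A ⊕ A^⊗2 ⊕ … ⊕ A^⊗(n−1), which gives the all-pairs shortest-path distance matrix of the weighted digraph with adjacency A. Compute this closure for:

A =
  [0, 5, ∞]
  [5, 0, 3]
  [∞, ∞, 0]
Closure =
  [0, 5, 8]
  [5, 0, 3]
  [∞, ∞, 0]

This is the Floyd-Warshall all-pairs shortest-path computation. For each intermediate vertex k = 0, 1, …, 2, update dist[i][j] ← min(dist[i][j], dist[i][k] + dist[k][j]). The final matrix gives, for each (i, j), the minimum total weight of any directed path from i to j (possibly empty when i = j).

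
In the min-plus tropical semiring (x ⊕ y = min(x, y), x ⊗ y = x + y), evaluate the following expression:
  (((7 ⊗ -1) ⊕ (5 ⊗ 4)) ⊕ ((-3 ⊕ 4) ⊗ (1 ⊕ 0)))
(((7 ⊗ -1) ⊕ (5 ⊗ 4)) ⊕ ((-3 ⊕ 4) ⊗ (1 ⊕ 0))) = -3

Expand innermost to outermost. Recall ⊕ takes the minimum of its arguments and ⊗ takes their sum. Working out the expression (((7 ⊗ -1) ⊕ (5 ⊗ 4)) ⊕ ((-3 ⊕ 4) ⊗ (1 ⊕ 0))) gives -3.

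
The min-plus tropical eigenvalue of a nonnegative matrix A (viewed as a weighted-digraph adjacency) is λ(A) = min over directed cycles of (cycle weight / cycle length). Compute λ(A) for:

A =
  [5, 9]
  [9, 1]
λ(A) = 1

Enumerate directed cycles and compute their means (weight / length). Sample:
  cycle 0 → 0: weight = 5, length = 1, mean = 5/1 ≈ 5.000
  cycle 1 → 1: weight = 1, length = 1, mean = 1/1 ≈ 1.000
  cycle 0 → 1 → 0: weight = 18, length = 2, mean = 18/2 ≈ 9.000
  cycle 1 → 0 → 1: weight = 18, length = 2, mean = 18/2 ≈ 9.000
Minimum mean = 1.000, attained e.g. along the cycle 1 → 1 with weight 1 and length 1. So λ(A) = 1/1 = 1.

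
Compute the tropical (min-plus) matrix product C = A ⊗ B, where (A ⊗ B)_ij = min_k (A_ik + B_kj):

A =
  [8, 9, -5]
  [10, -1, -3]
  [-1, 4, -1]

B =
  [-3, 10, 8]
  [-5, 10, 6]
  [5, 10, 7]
A ⊗ B =
  [0, 5, 2]
  [-6, 7, 4]
  [-4, 9, 6]

Apply the min-plus product entry-by-entry:
  C[0][0] = min over k of (A[0][0] + B[0][0] = 8 + -3 = 5, A[0][1] + B[1][0] = 9 + -5 = 4, A[0][2] + B[2][0] = -5 + 5 = 0) = 0 (attained at k = 2)
  C[0][1] = min over k of (A[0][0] + B[0][1] = 8 + 10 = 18, A[0][1] + B[1][1] = 9 + 10 = 19, A[0][2] + B[2][1] = -5 + 10 = 5) = 5 (attained at k = 2)
  C[0][2] = min over k of (A[0][0] + B[0][2] = 8 + 8 = 16, A[0][1] + B[1][2] = 9 + 6 = 15, A[0][2] + B[2][2] = -5 + 7 = 2) = 2 (attained at k = 2)
  C[1][0] = min over k of (A[1][0] + B[0][0] = 10 + -3 = 7, A[1][1] + B[1][0] = -1 + -5 = -6, A[1][2] + B[2][0] = -3 + 5 = 2) = -6 (attained at k = 1)
  C[1][1] = min over k of (A[1][0] + B[0][1] = 10 + 10 = 20, A[1][1] + B[1][1] = -1 + 10 = 9, A[1][2] + B[2][1] = -3 + 10 = 7) = 7 (attained at k = 2)
  C[1][2] = min over k of (A[1][0] + B[0][2] = 10 + 8 = 18, A[1][1] + B[1][2] = -1 + 6 = 5, A[1][2] + B[2][2] = -3 + 7 = 4) = 4 (attained at k = 2)
  C[2][0] = min over k of (A[2][0] + B[0][0] = -1 + -3 = -4, A[2][1] + B[1][0] = 4 + -5 = -1, A[2][2] + B[2][0] = -1 + 5 = 4) = -4 (attained at k = 0)
  C[2][1] = min over k of (A[2][0] + B[0][1] = -1 + 10 = 9, A[2][1] + B[1][1] = 4 + 10 = 14, A[2][2] + B[2][1] = -1 + 10 = 9) = 9 (attained at k = 0)
  C[2][2] = min over k of (A[2][0] + B[0][2] = -1 + 8 = 7, A[2][1] + B[1][2] = 4 + 6 = 10, A[2][2] + B[2][2] = -1 + 7 = 6) = 6 (attained at k = 2)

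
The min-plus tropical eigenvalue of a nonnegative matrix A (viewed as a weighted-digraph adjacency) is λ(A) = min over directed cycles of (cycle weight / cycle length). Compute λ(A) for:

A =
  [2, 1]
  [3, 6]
λ(A) = 2

Enumerate directed cycles and compute their means (weight / length). Sample:
  cycle 0 → 0: weight = 2, length = 1, mean = 2/1 ≈ 2.000
  cycle 1 → 1: weight = 6, length = 1, mean = 6/1 ≈ 6.000
  cycle 0 → 1 → 0: weight = 4, length = 2, mean = 4/2 ≈ 2.000
  cycle 1 → 0 → 1: weight = 4, length = 2, mean = 4/2 ≈ 2.000
Minimum mean = 2.000, attained e.g. along the cycle 0 → 0 with weight 2 and length 1. So λ(A) = 2/1 = 2.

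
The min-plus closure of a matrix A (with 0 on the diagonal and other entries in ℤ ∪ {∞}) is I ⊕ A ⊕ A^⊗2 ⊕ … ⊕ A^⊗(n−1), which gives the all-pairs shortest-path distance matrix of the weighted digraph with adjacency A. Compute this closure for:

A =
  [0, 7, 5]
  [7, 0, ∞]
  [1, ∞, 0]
Closure =
  [0, 7, 5]
  [7, 0, 12]
  [1, 8, 0]

This is the Floyd-Warshall all-pairs shortest-path computation. For each intermediate vertex k = 0, 1, …, 2, update dist[i][j] ← min(dist[i][j], dist[i][k] + dist[k][j]). The final matrix gives, for each (i, j), the minimum total weight of any directed path from i to j (possibly empty when i = j).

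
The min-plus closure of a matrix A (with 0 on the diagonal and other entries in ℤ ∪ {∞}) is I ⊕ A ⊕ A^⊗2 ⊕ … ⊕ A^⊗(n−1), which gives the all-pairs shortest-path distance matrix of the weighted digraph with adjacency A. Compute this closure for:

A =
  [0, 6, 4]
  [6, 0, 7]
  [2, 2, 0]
Closure =
  [0, 6, 4]
  [6, 0, 7]
  [2, 2, 0]

This is the Floyd-Warshall all-pairs shortest-path computation. For each intermediate vertex k = 0, 1, …, 2, update dist[i][j] ← min(dist[i][j], dist[i][k] + dist[k][j]). The final matrix gives, for each (i, j), the minimum total weight of any directed path from i to j (possibly empty when i = j).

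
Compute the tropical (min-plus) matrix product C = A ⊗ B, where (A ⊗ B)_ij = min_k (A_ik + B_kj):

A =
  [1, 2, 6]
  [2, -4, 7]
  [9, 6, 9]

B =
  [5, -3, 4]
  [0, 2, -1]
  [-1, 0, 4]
A ⊗ B =
  [2, -2, 1]
  [-4, -2, -5]
  [6, 6, 5]

Apply the min-plus product entry-by-entry:
  C[0][0] = min over k of (A[0][0] + B[0][0] = 1 + 5 = 6, A[0][1] + B[1][0] = 2 + 0 = 2, A[0][2] + B[2][0] = 6 + -1 = 5) = 2 (attained at k = 1)
  C[0][1] = min over k of (A[0][0] + B[0][1] = 1 + -3 = -2, A[0][1] + B[1][1] = 2 + 2 = 4, A[0][2] + B[2][1] = 6 + 0 = 6) = -2 (attained at k = 0)
  C[0][2] = min over k of (A[0][0] + B[0][2] = 1 + 4 = 5, A[0][1] + B[1][2] = 2 + -1 = 1, A[0][2] + B[2][2] = 6 + 4 = 10) = 1 (attained at k = 1)
  C[1][0] = min over k of (A[1][0] + B[0][0] = 2 + 5 = 7, A[1][1] + B[1][0] = -4 + 0 = -4, A[1][2] + B[2][0] = 7 + -1 = 6) = -4 (attained at k = 1)
  C[1][1] = min over k of (A[1][0] + B[0][1] = 2 + -3 = -1, A[1][1] + B[1][1] = -4 + 2 = -2, A[1][2] + B[2][1] = 7 + 0 = 7) = -2 (attained at k = 1)
  C[1][2] = min over k of (A[1][0] + B[0][2] = 2 + 4 = 6, A[1][1] + B[1][2] = -4 + -1 = -5, A[1][2] + B[2][2] = 7 + 4 = 11) = -5 (attained at k = 1)
  C[2][0] = min over k of (A[2][0] + B[0][0] = 9 + 5 = 14, A[2][1] + B[1][0] = 6 + 0 = 6, A[2][2] + B[2][0] = 9 + -1 = 8) = 6 (attained at k = 1)
  C[2][1] = min over k of (A[2][0] + B[0][1] = 9 + -3 = 6, A[2][1] + B[1][1] = 6 + 2 = 8, A[2][2] + B[2][1] = 9 + 0 = 9) = 6 (attained at k = 0)
  C[2][2] = min over k of (A[2][0] + B[0][2] = 9 + 4 = 13, A[2][1] + B[1][2] = 6 + -1 = 5, A[2][2] + B[2][2] = 9 + 4 = 13) = 5 (attained at k = 1)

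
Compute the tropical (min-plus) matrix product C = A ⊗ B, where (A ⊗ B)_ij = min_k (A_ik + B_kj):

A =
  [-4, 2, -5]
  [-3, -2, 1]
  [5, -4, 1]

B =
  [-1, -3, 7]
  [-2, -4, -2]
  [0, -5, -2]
A ⊗ B =
  [-5, -10, -7]
  [-4, -6, -4]
  [-6, -8, -6]

Apply the min-plus product entry-by-entry:
  C[0][0] = min over k of (A[0][0] + B[0][0] = -4 + -1 = -5, A[0][1] + B[1][0] = 2 + -2 = 0, A[0][2] + B[2][0] = -5 + 0 = -5) = -5 (attained at k = 0)
  C[0][1] = min over k of (A[0][0] + B[0][1] = -4 + -3 = -7, A[0][1] + B[1][1] = 2 + -4 = -2, A[0][2] + B[2][1] = -5 + -5 = -10) = -10 (attained at k = 2)
  C[0][2] = min over k of (A[0][0] + B[0][2] = -4 + 7 = 3, A[0][1] + B[1][2] = 2 + -2 = 0, A[0][2] + B[2][2] = -5 + -2 = -7) = -7 (attained at k = 2)
  C[1][0] = min over k of (A[1][0] + B[0][0] = -3 + -1 = -4, A[1][1] + B[1][0] = -2 + -2 = -4, A[1][2] + B[2][0] = 1 + 0 = 1) = -4 (attained at k = 0)
  C[1][1] = min over k of (A[1][0] + B[0][1] = -3 + -3 = -6, A[1][1] + B[1][1] = -2 + -4 = -6, A[1][2] + B[2][1] = 1 + -5 = -4) = -6 (attained at k = 0)
  C[1][2] = min over k of (A[1][0] + B[0][2] = -3 + 7 = 4, A[1][1] + B[1][2] = -2 + -2 = -4, A[1][2] + B[2][2] = 1 + -2 = -1) = -4 (attained at k = 1)
  C[2][0] = min over k of (A[2][0] + B[0][0] = 5 + -1 = 4, A[2][1] + B[1][0] = -4 + -2 = -6, A[2][2] + B[2][0] = 1 + 0 = 1) = -6 (attained at k = 1)
  C[2][1] = min over k of (A[2][0] + B[0][1] = 5 + -3 = 2, A[2][1] + B[1][1] = -4 + -4 = -8, A[2][2] + B[2][1] = 1 + -5 = -4) = -8 (attained at k = 1)
  C[2][2] = min over k of (A[2][0] + B[0][2] = 5 + 7 = 12, A[2][1] + B[1][2] = -4 + -2 = -6, A[2][2] + B[2][2] = 1 + -2 = -1) = -6 (attained at k = 1)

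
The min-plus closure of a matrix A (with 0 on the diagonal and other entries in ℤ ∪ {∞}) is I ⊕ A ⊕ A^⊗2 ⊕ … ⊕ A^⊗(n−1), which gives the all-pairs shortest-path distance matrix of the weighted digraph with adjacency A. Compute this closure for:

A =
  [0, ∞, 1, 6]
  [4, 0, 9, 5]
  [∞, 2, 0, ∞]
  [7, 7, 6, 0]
Closure =
  [0, 3, 1, 6]
  [4, 0, 5, 5]
  [6, 2, 0, 7]
  [7, 7, 6, 0]

This is the Floyd-Warshall all-pairs shortest-path computation. For each intermediate vertex k = 0, 1, …, 3, update dist[i][j] ← min(dist[i][j], dist[i][k] + dist[k][j]). The final matrix gives, for each (i, j), the minimum total weight of any directed path from i to j (possibly empty when i = j).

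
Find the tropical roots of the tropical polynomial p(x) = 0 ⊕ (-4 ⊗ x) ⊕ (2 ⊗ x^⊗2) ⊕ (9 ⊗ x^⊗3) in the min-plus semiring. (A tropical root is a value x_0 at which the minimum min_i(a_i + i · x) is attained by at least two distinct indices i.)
Roots: {-7, -6, 4}

Each tropical root is a break point of the lower envelope of the lines y = a_i + i · x (there are 4 lines, with slopes 0, 1, ..., 3). Only the lines that attain the minimum somewhere contribute to roots; other lines are dominated. Here the surviving (envelope) indices are i = 3, i = 2, i = 1, i = 0.
Intersections between consecutive envelope lines give the roots: for adjacent envelope indices i < j the intersection is x = (a_i − a_j) / (j − i). Reading off the sorted break points: {-7, -6, 4}.
Verification: at each break x_0, at least two indices attain the minimum of min_i(a_i + i · x_0).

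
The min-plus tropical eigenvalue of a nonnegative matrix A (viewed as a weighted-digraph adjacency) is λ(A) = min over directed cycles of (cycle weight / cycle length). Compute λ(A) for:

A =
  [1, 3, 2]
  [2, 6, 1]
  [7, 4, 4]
λ(A) = 1

Enumerate directed cycles and compute their means (weight / length). Sample:
  cycle 0 → 0: weight = 1, length = 1, mean = 1/1 ≈ 1.000
  cycle 1 → 1: weight = 6, length = 1, mean = 6/1 ≈ 6.000
  cycle 2 → 2: weight = 4, length = 1, mean = 4/1 ≈ 4.000
  cycle 0 → 1 → 0: weight = 5, length = 2, mean = 5/2 ≈ 2.500
  cycle 0 → 2 → 0: weight = 9, length = 2, mean = 9/2 ≈ 4.500
  cycle 1 → 0 → 1: weight = 5, length = 2, mean = 5/2 ≈ 2.500
Minimum mean = 1.000, attained e.g. along the cycle 0 → 0 with weight 1 and length 1. So λ(A) = 1/1 = 1.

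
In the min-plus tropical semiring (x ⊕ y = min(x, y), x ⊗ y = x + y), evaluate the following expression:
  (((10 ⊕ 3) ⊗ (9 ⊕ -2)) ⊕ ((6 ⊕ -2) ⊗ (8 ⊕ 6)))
(((10 ⊕ 3) ⊗ (9 ⊕ -2)) ⊕ ((6 ⊕ -2) ⊗ (8 ⊕ 6))) = 1

Expand innermost to outermost. Recall ⊕ takes the minimum of its arguments and ⊗ takes their sum. Working out the expression (((10 ⊕ 3) ⊗ (9 ⊕ -2)) ⊕ ((6 ⊕ -2) ⊗ (8 ⊕ 6))) gives 1.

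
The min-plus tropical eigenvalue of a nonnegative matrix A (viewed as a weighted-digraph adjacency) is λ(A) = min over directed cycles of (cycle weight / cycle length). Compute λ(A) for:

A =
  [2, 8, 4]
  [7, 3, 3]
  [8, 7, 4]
λ(A) = 2

Enumerate directed cycles and compute their means (weight / length). Sample:
  cycle 0 → 0: weight = 2, length = 1, mean = 2/1 ≈ 2.000
  cycle 1 → 1: weight = 3, length = 1, mean = 3/1 ≈ 3.000
  cycle 2 → 2: weight = 4, length = 1, mean = 4/1 ≈ 4.000
  cycle 0 → 1 → 0: weight = 15, length = 2, mean = 15/2 ≈ 7.500
  cycle 0 → 2 → 0: weight = 12, length = 2, mean = 12/2 ≈ 6.000
  cycle 1 → 0 → 1: weight = 15, length = 2, mean = 15/2 ≈ 7.500
Minimum mean = 2.000, attained e.g. along the cycle 0 → 0 with weight 2 and length 1. So λ(A) = 2/1 = 2.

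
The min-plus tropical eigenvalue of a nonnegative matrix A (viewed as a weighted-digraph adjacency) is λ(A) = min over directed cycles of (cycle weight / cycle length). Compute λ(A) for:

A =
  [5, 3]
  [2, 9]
λ(A) = 5/2

Enumerate directed cycles and compute their means (weight / length). Sample:
  cycle 0 → 0: weight = 5, length = 1, mean = 5/1 ≈ 5.000
  cycle 1 → 1: weight = 9, length = 1, mean = 9/1 ≈ 9.000
  cycle 0 → 1 → 0: weight = 5, length = 2, mean = 5/2 ≈ 2.500
  cycle 1 → 0 → 1: weight = 5, length = 2, mean = 5/2 ≈ 2.500
Minimum mean = 2.500, attained e.g. along the cycle 0 → 1 → 0 with weight 5 and length 2. So λ(A) = 5/2 = 5/2.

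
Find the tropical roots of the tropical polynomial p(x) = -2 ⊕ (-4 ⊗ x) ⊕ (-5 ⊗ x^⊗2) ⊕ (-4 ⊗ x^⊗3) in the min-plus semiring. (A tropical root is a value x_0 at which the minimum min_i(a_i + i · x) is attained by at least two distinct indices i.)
Roots: {-1, 1, 2}

Each tropical root is a break point of the lower envelope of the lines y = a_i + i · x (there are 4 lines, with slopes 0, 1, ..., 3). Only the lines that attain the minimum somewhere contribute to roots; other lines are dominated. Here the surviving (envelope) indices are i = 3, i = 2, i = 1, i = 0.
Intersections between consecutive envelope lines give the roots: for adjacent envelope indices i < j the intersection is x = (a_i − a_j) / (j − i). Reading off the sorted break points: {-1, 1, 2}.
Verification: at each break x_0, at least two indices attain the minimum of min_i(a_i + i · x_0).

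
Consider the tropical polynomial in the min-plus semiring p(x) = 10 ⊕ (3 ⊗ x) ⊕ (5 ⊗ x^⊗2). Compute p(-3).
p(-3) = -1

A tropical monomial a ⊗ x^⊗i evaluates to a + i · x. Evaluating each term at x = -3:
  Term 0 contributes 10 + 0 · -3 = 10
  Term 1 contributes 3 + 1 · -3 = 0
  Term 2 contributes 5 + 2 · -3 = -1
p(-3) = ⊕ of these = min[10, 0, -1] = -1.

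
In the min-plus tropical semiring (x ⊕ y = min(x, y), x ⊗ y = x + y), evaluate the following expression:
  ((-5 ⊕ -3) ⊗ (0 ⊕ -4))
((-5 ⊕ -3) ⊗ (0 ⊕ -4)) = -9

Expand innermost to outermost. Recall ⊕ takes the minimum of its arguments and ⊗ takes their sum. Working out the expression ((-5 ⊕ -3) ⊗ (0 ⊕ -4)) gives -9.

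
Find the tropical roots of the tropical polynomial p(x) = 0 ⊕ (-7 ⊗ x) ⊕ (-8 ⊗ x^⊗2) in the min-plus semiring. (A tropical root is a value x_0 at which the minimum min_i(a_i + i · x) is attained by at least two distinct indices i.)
Roots: {1, 7}

Each tropical root is a break point of the lower envelope of the lines y = a_i + i · x (there are 3 lines, with slopes 0, 1, ..., 2). Only the lines that attain the minimum somewhere contribute to roots; other lines are dominated. Here the surviving (envelope) indices are i = 2, i = 1, i = 0.
Intersections between consecutive envelope lines give the roots: for adjacent envelope indices i < j the intersection is x = (a_i − a_j) / (j − i). Reading off the sorted break points: {1, 7}.
Verification: at each break x_0, at least two indices attain the minimum of min_i(a_i + i · x_0).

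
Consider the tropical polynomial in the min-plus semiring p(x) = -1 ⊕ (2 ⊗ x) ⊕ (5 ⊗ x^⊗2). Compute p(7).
p(7) = -1

A tropical monomial a ⊗ x^⊗i evaluates to a + i · x. Evaluating each term at x = 7:
  Term 0 contributes -1 + 0 · 7 = -1
  Term 1 contributes 2 + 1 · 7 = 9
  Term 2 contributes 5 + 2 · 7 = 19
p(7) = ⊕ of these = min[-1, 9, 19] = -1.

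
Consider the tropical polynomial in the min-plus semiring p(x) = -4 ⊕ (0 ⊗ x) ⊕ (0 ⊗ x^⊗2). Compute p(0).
p(0) = -4

A tropical monomial a ⊗ x^⊗i evaluates to a + i · x. Evaluating each term at x = 0:
  Term 0 contributes -4 + 0 · 0 = -4
  Term 1 contributes 0 + 1 · 0 = 0
  Term 2 contributes 0 + 2 · 0 = 0
p(0) = ⊕ of these = min[-4, 0, 0] = -4.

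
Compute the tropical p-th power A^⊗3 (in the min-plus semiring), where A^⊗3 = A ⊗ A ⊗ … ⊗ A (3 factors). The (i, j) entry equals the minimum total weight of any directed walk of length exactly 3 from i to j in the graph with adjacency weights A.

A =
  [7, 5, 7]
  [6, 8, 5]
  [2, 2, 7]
A^⊗3 =
  [12, 12, 14]
  [13, 12, 12]
  [9, 9, 12]

Each entry (A^⊗3)_ij equals the minimum over all length-3 walks i = v_0 → v_1 → … → v_3 = j of Σ_t A[v_t][v_{t+1}]. For example, for (i, j) = (0, 2) we minimise over 9 possible intermediate vertex sequences; the minimum is 14, attained along the walk 0 → 2 → 1 → 2.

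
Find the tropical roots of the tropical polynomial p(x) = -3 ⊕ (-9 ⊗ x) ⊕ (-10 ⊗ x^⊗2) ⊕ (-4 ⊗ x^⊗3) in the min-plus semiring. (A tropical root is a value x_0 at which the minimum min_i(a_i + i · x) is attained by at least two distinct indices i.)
Roots: {-6, 1, 6}

Each tropical root is a break point of the lower envelope of the lines y = a_i + i · x (there are 4 lines, with slopes 0, 1, ..., 3). Only the lines that attain the minimum somewhere contribute to roots; other lines are dominated. Here the surviving (envelope) indices are i = 3, i = 2, i = 1, i = 0.
Intersections between consecutive envelope lines give the roots: for adjacent envelope indices i < j the intersection is x = (a_i − a_j) / (j − i). Reading off the sorted break points: {-6, 1, 6}.
Verification: at each break x_0, at least two indices attain the minimum of min_i(a_i + i · x_0).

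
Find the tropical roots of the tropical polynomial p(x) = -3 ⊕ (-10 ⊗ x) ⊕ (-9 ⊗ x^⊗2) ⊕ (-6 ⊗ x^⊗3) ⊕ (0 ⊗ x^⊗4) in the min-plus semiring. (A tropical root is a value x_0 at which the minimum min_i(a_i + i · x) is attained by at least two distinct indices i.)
Roots: {-6, -3, -1, 7}

Each tropical root is a break point of the lower envelope of the lines y = a_i + i · x (there are 5 lines, with slopes 0, 1, ..., 4). Only the lines that attain the minimum somewhere contribute to roots; other lines are dominated. Here the surviving (envelope) indices are i = 4, i = 3, i = 2, i = 1, i = 0.
Intersections between consecutive envelope lines give the roots: for adjacent envelope indices i < j the intersection is x = (a_i − a_j) / (j − i). Reading off the sorted break points: {-6, -3, -1, 7}.
Verification: at each break x_0, at least two indices attain the minimum of min_i(a_i + i · x_0).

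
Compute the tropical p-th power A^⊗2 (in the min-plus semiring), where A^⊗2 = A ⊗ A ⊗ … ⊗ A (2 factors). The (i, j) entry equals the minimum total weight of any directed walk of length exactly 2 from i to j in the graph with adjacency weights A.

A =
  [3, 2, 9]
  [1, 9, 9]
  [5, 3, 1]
A^⊗2 =
  [3, 5, 10]
  [4, 3, 10]
  [4, 4, 2]

Each entry (A^⊗2)_ij equals the minimum over all length-2 walks i = v_0 → v_1 → … → v_2 = j of Σ_t A[v_t][v_{t+1}]. For example, for (i, j) = (0, 2) we minimise over 3 possible intermediate vertex sequences; the minimum is 10, attained along the walk 0 → 2 → 2.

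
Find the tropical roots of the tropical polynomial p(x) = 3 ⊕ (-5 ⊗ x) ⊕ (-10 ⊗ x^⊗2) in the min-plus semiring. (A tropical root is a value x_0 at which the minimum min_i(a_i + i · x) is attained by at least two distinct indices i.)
Roots: {5, 8}

Each tropical root is a break point of the lower envelope of the lines y = a_i + i · x (there are 3 lines, with slopes 0, 1, ..., 2). Only the lines that attain the minimum somewhere contribute to roots; other lines are dominated. Here the surviving (envelope) indices are i = 2, i = 1, i = 0.
Intersections between consecutive envelope lines give the roots: for adjacent envelope indices i < j the intersection is x = (a_i − a_j) / (j − i). Reading off the sorted break points: {5, 8}.
Verification: at each break x_0, at least two indices attain the minimum of min_i(a_i + i · x_0).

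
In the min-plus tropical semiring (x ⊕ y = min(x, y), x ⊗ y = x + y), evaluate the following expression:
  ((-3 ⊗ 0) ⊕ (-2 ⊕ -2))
((-3 ⊗ 0) ⊕ (-2 ⊕ -2)) = -3

Expand innermost to outermost. Recall ⊕ takes the minimum of its arguments and ⊗ takes their sum. Working out the expression ((-3 ⊗ 0) ⊕ (-2 ⊕ -2)) gives -3.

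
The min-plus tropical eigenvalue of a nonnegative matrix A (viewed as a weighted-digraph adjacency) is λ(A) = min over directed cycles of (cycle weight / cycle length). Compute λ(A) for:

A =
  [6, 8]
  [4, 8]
λ(A) = 6

Enumerate directed cycles and compute their means (weight / length). Sample:
  cycle 0 → 0: weight = 6, length = 1, mean = 6/1 ≈ 6.000
  cycle 1 → 1: weight = 8, length = 1, mean = 8/1 ≈ 8.000
  cycle 0 → 1 → 0: weight = 12, length = 2, mean = 12/2 ≈ 6.000
  cycle 1 → 0 → 1: weight = 12, length = 2, mean = 12/2 ≈ 6.000
Minimum mean = 6.000, attained e.g. along the cycle 0 → 0 with weight 6 and length 1. So λ(A) = 6/1 = 6.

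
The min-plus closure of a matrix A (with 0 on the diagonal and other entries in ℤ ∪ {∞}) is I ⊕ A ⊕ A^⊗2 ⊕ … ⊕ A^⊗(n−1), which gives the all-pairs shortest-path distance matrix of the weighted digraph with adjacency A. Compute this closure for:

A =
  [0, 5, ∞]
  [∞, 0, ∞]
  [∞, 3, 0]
Closure =
  [0, 5, ∞]
  [∞, 0, ∞]
  [∞, 3, 0]

This is the Floyd-Warshall all-pairs shortest-path computation. For each intermediate vertex k = 0, 1, …, 2, update dist[i][j] ← min(dist[i][j], dist[i][k] + dist[k][j]). The final matrix gives, for each (i, j), the minimum total weight of any directed path from i to j (possibly empty when i = j).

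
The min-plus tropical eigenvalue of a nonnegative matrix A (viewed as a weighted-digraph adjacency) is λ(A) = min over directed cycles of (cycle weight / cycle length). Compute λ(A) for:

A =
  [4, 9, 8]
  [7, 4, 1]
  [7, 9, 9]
λ(A) = 4

Enumerate directed cycles and compute their means (weight / length). Sample:
  cycle 0 → 0: weight = 4, length = 1, mean = 4/1 ≈ 4.000
  cycle 1 → 1: weight = 4, length = 1, mean = 4/1 ≈ 4.000
  cycle 2 → 2: weight = 9, length = 1, mean = 9/1 ≈ 9.000
  cycle 0 → 1 → 0: weight = 16, length = 2, mean = 16/2 ≈ 8.000
  cycle 0 → 2 → 0: weight = 15, length = 2, mean = 15/2 ≈ 7.500
  cycle 1 → 0 → 1: weight = 16, length = 2, mean = 16/2 ≈ 8.000
Minimum mean = 4.000, attained e.g. along the cycle 0 → 0 with weight 4 and length 1. So λ(A) = 4/1 = 4.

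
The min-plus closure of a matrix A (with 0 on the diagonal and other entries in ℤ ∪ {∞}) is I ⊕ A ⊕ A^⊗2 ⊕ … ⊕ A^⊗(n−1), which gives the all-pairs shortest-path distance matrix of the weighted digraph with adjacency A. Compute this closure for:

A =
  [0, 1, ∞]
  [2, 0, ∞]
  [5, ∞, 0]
Closure =
  [0, 1, ∞]
  [2, 0, ∞]
  [5, 6, 0]

This is the Floyd-Warshall all-pairs shortest-path computation. For each intermediate vertex k = 0, 1, …, 2, update dist[i][j] ← min(dist[i][j], dist[i][k] + dist[k][j]). The final matrix gives, for each (i, j), the minimum total weight of any directed path from i to j (possibly empty when i = j).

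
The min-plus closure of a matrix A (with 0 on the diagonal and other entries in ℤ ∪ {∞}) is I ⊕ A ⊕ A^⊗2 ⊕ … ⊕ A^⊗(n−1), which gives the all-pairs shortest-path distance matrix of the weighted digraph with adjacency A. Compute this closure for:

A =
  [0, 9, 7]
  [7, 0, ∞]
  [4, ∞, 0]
Closure =
  [0, 9, 7]
  [7, 0, 14]
  [4, 13, 0]

This is the Floyd-Warshall all-pairs shortest-path computation. For each intermediate vertex k = 0, 1, …, 2, update dist[i][j] ← min(dist[i][j], dist[i][k] + dist[k][j]). The final matrix gives, for each (i, j), the minimum total weight of any directed path from i to j (possibly empty when i = j).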